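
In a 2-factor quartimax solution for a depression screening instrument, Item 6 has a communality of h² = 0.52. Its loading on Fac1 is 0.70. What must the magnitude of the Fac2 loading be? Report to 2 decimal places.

0.17

Under orthogonal rotation h² = Σλ², so λ_Fac2² = h² − (0.4900) = 0.52 − 0.4900 = 0.0300.
|λ| = √0.0300 = 0.1732.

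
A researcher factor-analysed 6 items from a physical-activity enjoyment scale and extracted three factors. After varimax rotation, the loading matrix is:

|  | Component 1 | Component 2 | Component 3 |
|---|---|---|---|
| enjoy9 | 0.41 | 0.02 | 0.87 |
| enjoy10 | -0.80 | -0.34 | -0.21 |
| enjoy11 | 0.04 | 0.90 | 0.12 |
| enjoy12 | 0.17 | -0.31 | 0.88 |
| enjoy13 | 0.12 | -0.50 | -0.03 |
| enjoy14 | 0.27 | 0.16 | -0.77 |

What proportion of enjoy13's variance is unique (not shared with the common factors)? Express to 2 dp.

0.73

h² = 0.12² + (-0.50)² + (-0.03)² = 0.0144 + 0.2500 + 0.0009 = 0.2653
Uniqueness u² = 1 − h² = 1 − 0.2653 = 0.7347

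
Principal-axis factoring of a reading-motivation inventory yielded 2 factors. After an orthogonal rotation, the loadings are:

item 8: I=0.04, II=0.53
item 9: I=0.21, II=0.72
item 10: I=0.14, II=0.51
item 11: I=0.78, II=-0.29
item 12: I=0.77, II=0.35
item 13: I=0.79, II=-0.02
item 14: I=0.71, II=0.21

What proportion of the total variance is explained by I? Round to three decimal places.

0.342

SS loadings for I = 0.04² + 0.21² + 0.14² + 0.78² + 0.77² + 0.79² + 0.71² = 2.3948
Proportion of variance = 2.3948 / 7 = 0.3421.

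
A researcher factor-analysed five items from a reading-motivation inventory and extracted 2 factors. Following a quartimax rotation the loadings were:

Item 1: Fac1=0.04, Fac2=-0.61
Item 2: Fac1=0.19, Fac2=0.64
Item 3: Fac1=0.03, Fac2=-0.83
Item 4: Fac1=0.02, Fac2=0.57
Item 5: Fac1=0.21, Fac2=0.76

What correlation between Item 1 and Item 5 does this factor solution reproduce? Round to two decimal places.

-0.46

r̂ = Σ λ_i·λ_j across factors = (0.04)(0.21) + (-0.61)(0.76)
  = +0.0084 -0.4636 = -0.4552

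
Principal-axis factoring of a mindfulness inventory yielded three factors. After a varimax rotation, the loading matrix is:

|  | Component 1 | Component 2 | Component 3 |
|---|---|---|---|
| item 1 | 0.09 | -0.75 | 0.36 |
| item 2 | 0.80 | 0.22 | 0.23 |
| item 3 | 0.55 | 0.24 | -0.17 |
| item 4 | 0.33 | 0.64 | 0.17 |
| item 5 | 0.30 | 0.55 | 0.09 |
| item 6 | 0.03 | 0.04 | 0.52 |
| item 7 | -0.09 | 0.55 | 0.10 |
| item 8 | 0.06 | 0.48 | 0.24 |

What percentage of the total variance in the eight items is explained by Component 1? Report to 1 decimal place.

SS loadings for Component 1 = 0.09² + 0.80² + 0.55² + 0.33² + 0.30² + 0.03² + (-0.09)² + 0.06² = 1.1621
With 8 standardized items, total variance = 8. Proportion = 1.1621/8 = 0.1453 → 14.53%.

14.5%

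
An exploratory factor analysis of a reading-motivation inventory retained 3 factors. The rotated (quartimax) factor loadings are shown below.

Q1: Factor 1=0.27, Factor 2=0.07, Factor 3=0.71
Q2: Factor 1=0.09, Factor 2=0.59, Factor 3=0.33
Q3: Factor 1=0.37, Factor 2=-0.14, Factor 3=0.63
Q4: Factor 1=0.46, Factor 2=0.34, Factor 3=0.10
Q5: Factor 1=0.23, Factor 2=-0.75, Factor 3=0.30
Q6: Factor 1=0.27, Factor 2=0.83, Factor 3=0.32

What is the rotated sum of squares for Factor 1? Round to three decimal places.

0.555

SS loadings for Factor 1 = 0.27² + 0.09² + 0.37² + 0.46² + 0.23² + 0.27² = 0.0729 + 0.0081 + 0.1369 + 0.2116 + 0.0529 + 0.0729 = 0.5553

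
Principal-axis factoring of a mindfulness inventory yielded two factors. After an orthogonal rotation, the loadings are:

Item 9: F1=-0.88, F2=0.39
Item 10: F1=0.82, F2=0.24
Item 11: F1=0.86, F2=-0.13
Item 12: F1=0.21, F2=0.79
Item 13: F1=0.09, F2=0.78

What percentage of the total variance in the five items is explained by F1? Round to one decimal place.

SS loadings for F1 = (-0.88)² + 0.82² + 0.86² + 0.21² + 0.09² = 2.2386
With 5 standardized items, total variance = 5. Proportion = 2.2386/5 = 0.4477 → 44.77%.

44.8%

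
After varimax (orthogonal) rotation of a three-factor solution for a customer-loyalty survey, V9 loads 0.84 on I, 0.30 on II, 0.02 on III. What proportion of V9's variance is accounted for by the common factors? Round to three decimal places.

h² = 0.84² + 0.30² + 0.02² = 0.7056 + 0.0900 + 0.0004 = 0.7960

0.796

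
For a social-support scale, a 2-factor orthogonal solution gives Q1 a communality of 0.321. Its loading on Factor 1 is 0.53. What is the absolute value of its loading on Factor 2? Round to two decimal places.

0.20

Under orthogonal rotation h² = Σλ², so λ_Factor 2² = h² − (0.2809) = 0.321 − 0.2809 = 0.0401.
|λ| = √0.0401 = 0.2002.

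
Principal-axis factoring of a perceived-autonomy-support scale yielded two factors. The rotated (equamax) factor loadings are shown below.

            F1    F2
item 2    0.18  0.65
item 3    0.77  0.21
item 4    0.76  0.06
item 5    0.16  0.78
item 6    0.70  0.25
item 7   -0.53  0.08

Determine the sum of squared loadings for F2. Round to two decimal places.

SS loadings for F2 = 0.65² + 0.21² + 0.06² + 0.78² + 0.25² + 0.08² = 0.4225 + 0.0441 + 0.0036 + 0.6084 + 0.0625 + 0.0064 = 1.1475

1.15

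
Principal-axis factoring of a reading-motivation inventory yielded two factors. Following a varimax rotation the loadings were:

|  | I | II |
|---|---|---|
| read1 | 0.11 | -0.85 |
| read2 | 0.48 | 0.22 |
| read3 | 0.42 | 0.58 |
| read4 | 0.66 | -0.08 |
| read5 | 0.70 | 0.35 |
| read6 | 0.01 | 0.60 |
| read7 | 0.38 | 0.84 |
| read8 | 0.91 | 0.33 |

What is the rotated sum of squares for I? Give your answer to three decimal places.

SS loadings for I = 0.11² + 0.48² + 0.42² + 0.66² + 0.70² + 0.01² + 0.38² + 0.91² = 0.0121 + 0.2304 + 0.1764 + 0.4356 + 0.4900 + 0.0001 + 0.1444 + 0.8281 = 2.3171

2.317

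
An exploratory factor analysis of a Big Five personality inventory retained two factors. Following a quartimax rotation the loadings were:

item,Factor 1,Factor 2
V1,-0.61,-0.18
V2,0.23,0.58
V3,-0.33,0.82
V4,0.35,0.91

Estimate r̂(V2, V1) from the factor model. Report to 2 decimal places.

r̂ = Σ λ_i·λ_j across factors = (0.23)(-0.61) + (0.58)(-0.18)
  = -0.1403 -0.1044 = -0.2447

-0.24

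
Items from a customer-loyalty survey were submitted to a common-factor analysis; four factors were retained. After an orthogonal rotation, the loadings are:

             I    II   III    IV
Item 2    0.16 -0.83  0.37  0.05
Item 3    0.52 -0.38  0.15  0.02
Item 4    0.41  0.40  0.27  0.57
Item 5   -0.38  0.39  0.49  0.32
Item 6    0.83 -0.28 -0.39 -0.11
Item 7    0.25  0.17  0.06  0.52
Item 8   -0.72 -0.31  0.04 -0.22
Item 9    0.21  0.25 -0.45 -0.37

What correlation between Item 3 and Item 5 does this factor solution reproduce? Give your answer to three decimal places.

r̂ = Σ λ_i·λ_j across factors = (0.52)(-0.38) + (-0.38)(0.39) + (0.15)(0.49) + (0.02)(0.32)
  = -0.1976 -0.1482 +0.0735 +0.0064 = -0.2659

-0.266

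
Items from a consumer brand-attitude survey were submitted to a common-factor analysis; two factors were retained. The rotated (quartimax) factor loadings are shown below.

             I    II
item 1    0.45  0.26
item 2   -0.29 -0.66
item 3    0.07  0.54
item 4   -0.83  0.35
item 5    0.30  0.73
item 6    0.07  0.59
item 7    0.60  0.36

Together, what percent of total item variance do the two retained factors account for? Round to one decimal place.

48.0%

SS loadings by factor: 1.4353, 1.9279; total = 3.3632.
Total variance with 7 standardized items is 7, so the solution explains 3.3632/7 = 0.4805 = 48.05%.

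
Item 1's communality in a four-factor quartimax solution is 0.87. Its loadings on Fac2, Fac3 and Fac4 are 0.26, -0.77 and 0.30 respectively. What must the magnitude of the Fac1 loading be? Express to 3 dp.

0.346

Under orthogonal rotation h² = Σλ², so λ_Fac1² = h² − (0.7505) = 0.87 − 0.7505 = 0.1195.
|λ| = √0.1195 = 0.3457.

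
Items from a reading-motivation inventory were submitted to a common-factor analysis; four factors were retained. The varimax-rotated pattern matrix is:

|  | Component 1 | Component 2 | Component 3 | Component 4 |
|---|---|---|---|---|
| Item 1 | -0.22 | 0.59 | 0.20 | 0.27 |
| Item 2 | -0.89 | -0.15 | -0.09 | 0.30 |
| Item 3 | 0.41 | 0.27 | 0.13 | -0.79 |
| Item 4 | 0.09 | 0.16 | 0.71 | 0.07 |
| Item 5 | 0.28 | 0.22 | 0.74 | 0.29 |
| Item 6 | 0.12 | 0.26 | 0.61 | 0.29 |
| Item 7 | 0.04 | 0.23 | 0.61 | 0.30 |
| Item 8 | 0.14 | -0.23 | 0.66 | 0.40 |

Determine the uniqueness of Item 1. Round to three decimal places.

0.491

h² = (-0.22)² + 0.59² + 0.20² + 0.27² = 0.0484 + 0.3481 + 0.0400 + 0.0729 = 0.5094
Uniqueness u² = 1 − h² = 1 − 0.5094 = 0.4906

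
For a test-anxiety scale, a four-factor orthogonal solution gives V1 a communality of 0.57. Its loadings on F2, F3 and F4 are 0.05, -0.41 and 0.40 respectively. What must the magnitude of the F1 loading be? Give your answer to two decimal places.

0.49

Under orthogonal rotation h² = Σλ², so λ_F1² = h² − (0.3306) = 0.57 − 0.3306 = 0.2394.
|λ| = √0.2394 = 0.4893.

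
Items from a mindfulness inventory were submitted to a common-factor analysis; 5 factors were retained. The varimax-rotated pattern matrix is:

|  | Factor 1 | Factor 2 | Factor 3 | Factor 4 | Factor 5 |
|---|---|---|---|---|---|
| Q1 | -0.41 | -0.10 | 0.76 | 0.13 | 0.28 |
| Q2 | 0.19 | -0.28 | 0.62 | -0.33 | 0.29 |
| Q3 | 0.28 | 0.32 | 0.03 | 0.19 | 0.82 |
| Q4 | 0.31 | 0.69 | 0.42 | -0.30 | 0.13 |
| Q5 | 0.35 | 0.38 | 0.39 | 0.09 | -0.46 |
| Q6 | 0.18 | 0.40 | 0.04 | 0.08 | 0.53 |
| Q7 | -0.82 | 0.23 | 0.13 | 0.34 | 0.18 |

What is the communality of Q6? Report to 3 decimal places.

h² = 0.18² + 0.40² + 0.04² + 0.08² + 0.53² = 0.0324 + 0.1600 + 0.0016 + 0.0064 + 0.2809 = 0.4813

0.481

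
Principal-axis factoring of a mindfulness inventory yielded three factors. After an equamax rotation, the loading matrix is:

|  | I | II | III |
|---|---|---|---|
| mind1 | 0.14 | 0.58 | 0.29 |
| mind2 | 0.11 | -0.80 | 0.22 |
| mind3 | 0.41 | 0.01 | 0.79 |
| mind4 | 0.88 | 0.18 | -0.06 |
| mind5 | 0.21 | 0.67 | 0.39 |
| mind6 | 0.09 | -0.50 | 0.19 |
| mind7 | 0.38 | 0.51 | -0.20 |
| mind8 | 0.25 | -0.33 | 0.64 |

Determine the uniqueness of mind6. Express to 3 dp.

0.706

h² = 0.09² + (-0.50)² + 0.19² = 0.0081 + 0.2500 + 0.0361 = 0.2942
Uniqueness u² = 1 − h² = 1 − 0.2942 = 0.7058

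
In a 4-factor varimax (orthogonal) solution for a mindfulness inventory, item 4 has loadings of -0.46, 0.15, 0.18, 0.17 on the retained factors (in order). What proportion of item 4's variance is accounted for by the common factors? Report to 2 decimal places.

h² = (-0.46)² + 0.15² + 0.18² + 0.17² = 0.2116 + 0.0225 + 0.0324 + 0.0289 = 0.2954

0.30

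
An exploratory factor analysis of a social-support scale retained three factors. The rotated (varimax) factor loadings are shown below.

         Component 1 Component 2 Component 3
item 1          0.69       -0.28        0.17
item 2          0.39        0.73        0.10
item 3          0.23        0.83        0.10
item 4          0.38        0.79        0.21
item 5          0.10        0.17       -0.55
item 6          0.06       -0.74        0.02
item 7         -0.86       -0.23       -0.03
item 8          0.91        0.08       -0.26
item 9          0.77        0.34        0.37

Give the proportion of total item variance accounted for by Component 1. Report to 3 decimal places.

SS loadings for Component 1 = 0.69² + 0.39² + 0.23² + 0.38² + 0.10² + 0.06² + (-0.86)² + 0.91² + 0.77² = 2.9997
Proportion of variance = 2.9997 / 9 = 0.3333.

0.333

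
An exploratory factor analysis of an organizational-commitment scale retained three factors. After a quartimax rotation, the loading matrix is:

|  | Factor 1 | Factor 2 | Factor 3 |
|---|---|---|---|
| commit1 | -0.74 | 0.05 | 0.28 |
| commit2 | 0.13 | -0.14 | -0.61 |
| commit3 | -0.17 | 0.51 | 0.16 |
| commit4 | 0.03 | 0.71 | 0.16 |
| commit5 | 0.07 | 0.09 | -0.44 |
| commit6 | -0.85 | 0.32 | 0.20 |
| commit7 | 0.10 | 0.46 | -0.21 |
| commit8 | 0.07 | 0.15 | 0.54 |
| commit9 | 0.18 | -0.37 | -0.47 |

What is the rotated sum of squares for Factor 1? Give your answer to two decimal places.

SS loadings for Factor 1 = (-0.74)² + 0.13² + (-0.17)² + 0.03² + 0.07² + (-0.85)² + 0.10² + 0.07² + 0.18² = 0.5476 + 0.0169 + 0.0289 + 0.0009 + 0.0049 + 0.7225 + 0.0100 + 0.0049 + 0.0324 = 1.3690

1.37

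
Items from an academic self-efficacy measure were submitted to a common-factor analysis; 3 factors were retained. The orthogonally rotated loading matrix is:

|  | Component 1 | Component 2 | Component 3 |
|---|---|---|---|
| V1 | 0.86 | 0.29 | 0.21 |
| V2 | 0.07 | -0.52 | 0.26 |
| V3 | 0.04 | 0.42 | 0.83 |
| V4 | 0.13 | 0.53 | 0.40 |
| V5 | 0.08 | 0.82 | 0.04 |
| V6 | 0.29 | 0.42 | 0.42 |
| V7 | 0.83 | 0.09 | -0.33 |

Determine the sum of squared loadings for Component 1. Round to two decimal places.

SS loadings for Component 1 = 0.86² + 0.07² + 0.04² + 0.13² + 0.08² + 0.29² + 0.83² = 0.7396 + 0.0049 + 0.0016 + 0.0169 + 0.0064 + 0.0841 + 0.6889 = 1.5424

1.54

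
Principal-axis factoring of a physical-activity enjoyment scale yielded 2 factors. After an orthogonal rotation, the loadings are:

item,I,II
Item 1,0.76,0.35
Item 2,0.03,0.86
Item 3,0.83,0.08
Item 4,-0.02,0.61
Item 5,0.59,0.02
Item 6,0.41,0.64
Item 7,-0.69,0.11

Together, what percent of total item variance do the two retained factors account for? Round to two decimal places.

56.04%

SS loadings by factor: 2.2601, 1.6627; total = 3.9228.
Total variance with 7 standardized items is 7, so the solution explains 3.9228/7 = 0.5604 = 56.04%.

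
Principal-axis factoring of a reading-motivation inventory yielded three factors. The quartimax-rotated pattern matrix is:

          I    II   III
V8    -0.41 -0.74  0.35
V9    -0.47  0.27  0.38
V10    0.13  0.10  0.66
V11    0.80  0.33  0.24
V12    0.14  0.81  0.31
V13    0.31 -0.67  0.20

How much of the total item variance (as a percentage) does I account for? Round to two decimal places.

SS loadings for I = (-0.41)² + (-0.47)² + 0.13² + 0.80² + 0.14² + 0.31² = 1.1616
With 6 standardized items, total variance = 6. Proportion = 1.1616/6 = 0.1936 → 19.36%.

19.36%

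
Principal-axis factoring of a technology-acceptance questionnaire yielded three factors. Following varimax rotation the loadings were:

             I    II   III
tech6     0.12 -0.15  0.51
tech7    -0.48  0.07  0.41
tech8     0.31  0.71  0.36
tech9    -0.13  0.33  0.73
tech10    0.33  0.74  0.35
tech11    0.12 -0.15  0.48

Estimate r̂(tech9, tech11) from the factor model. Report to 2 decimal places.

r̂ = Σ λ_i·λ_j across factors = (-0.13)(0.12) + (0.33)(-0.15) + (0.73)(0.48)
  = -0.0156 -0.0495 +0.3504 = 0.2853

0.29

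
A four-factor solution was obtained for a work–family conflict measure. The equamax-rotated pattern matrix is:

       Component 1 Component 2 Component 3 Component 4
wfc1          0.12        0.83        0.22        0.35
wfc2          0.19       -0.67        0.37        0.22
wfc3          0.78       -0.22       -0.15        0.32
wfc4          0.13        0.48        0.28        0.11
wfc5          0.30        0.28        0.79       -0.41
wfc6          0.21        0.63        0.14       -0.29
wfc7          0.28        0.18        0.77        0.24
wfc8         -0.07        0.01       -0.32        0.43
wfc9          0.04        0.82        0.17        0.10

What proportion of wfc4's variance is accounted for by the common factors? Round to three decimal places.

0.338

h² = 0.13² + 0.48² + 0.28² + 0.11² = 0.0169 + 0.2304 + 0.0784 + 0.0121 = 0.3378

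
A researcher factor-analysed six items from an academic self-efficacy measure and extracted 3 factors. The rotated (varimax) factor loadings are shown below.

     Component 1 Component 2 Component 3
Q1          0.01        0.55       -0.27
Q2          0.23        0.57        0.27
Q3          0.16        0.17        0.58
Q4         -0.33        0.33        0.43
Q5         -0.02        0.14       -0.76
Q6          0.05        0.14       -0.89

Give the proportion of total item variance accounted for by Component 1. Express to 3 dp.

SS loadings for Component 1 = 0.01² + 0.23² + 0.16² + (-0.33)² + (-0.02)² + 0.05² = 0.1904
Proportion of variance = 0.1904 / 6 = 0.0317.

0.032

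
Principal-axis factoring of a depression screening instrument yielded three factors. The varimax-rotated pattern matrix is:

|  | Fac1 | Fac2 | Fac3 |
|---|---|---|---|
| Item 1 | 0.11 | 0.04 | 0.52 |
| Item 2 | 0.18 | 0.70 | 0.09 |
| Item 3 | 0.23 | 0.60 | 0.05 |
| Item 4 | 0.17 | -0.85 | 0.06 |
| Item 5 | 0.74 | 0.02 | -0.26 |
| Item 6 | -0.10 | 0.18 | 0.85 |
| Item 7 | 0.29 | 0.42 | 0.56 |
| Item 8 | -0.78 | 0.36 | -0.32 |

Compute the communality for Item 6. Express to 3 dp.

0.765

h² = (-0.10)² + 0.18² + 0.85² = 0.0100 + 0.0324 + 0.7225 = 0.7649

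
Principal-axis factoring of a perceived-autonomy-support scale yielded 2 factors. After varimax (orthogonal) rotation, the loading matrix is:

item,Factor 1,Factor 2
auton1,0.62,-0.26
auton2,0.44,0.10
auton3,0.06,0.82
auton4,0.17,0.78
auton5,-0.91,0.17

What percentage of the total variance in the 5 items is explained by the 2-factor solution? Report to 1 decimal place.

SS loadings by factor: 1.4386, 1.3873; total = 2.8259.
Total variance with 5 standardized items is 5, so the solution explains 2.8259/5 = 0.5652 = 56.52%.

56.5%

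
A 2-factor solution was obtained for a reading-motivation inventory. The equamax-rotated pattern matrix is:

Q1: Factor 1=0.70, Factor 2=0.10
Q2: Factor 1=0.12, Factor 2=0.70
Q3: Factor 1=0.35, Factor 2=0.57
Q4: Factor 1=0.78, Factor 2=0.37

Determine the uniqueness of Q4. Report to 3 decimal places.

h² = 0.78² + 0.37² = 0.6084 + 0.1369 = 0.7453
Uniqueness u² = 1 − h² = 1 − 0.7453 = 0.2547

0.255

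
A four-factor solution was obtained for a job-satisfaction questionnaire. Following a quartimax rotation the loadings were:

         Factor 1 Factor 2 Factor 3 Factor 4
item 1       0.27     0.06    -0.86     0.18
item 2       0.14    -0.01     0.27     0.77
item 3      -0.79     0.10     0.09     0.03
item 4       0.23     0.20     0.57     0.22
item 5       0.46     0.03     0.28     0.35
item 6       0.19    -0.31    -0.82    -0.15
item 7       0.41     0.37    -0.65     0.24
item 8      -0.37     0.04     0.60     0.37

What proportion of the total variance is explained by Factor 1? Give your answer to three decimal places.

0.165

SS loadings for Factor 1 = 0.27² + 0.14² + (-0.79)² + 0.23² + 0.46² + 0.19² + 0.41² + (-0.37)² = 1.3222
Proportion of variance = 1.3222 / 8 = 0.1653.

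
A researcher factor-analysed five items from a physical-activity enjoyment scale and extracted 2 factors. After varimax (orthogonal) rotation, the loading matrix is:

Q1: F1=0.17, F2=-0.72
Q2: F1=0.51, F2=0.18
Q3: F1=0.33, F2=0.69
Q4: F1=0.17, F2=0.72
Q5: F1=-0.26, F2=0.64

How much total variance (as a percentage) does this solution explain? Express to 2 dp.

SS loadings by factor: 0.4944, 1.9549; total = 2.4493.
Total variance with 5 standardized items is 5, so the solution explains 2.4493/5 = 0.4899 = 48.99%.

48.99%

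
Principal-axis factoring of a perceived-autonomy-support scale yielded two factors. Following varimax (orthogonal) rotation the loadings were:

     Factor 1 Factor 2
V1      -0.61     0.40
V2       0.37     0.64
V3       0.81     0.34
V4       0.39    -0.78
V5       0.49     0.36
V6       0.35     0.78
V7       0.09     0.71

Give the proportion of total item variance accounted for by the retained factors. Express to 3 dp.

0.603

Communalities: 0.5321, 0.5465, 0.7717, 0.7605, 0.3697, 0.7309, 0.5122; Σh² = 4.2236.
Total variance with 7 standardized items is 7, so the solution explains 4.2236/7 = 0.6034.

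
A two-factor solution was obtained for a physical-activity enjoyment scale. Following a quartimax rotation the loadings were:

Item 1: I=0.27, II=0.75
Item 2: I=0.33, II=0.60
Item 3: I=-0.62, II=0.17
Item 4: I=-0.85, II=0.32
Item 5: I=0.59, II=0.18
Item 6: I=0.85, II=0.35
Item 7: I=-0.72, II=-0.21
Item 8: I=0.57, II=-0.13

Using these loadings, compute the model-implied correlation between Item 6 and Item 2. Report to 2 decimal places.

r̂ = Σ λ_i·λ_j across factors = (0.85)(0.33) + (0.35)(0.60)
  = +0.2805 +0.2100 = 0.4905

0.49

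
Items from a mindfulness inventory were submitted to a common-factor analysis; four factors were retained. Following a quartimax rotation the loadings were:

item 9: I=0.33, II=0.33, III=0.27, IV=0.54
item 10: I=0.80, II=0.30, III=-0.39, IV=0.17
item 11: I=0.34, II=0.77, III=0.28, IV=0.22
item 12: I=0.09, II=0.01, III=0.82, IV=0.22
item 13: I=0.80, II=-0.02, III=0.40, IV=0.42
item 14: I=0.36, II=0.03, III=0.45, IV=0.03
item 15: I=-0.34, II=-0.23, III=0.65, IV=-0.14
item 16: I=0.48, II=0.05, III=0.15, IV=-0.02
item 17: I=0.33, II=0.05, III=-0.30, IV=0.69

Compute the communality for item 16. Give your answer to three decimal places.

0.256

h² = 0.48² + 0.05² + 0.15² + (-0.02)² = 0.2304 + 0.0025 + 0.0225 + 0.0004 = 0.2558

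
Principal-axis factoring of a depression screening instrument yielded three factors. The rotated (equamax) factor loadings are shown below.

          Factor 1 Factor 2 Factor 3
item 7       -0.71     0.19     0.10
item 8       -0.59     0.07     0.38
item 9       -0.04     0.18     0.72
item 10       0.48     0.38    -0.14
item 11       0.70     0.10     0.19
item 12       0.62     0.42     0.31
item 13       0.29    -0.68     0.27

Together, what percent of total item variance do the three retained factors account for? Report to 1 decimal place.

54.4%

SS loadings by factor: 2.0427, 0.8666, 0.8975; total = 3.8068.
Total variance with 7 standardized items is 7, so the solution explains 3.8068/7 = 0.5438 = 54.38%.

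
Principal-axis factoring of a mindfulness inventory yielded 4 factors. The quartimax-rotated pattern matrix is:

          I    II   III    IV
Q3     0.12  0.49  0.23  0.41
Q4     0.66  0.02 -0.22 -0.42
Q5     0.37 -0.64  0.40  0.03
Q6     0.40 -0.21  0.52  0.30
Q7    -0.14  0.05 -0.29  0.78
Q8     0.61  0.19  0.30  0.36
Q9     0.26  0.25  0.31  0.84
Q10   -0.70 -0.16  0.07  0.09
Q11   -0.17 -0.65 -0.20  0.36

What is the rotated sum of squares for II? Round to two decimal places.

1.24

SS loadings for II = 0.49² + 0.02² + (-0.64)² + (-0.21)² + 0.05² + 0.19² + 0.25² + (-0.16)² + (-0.65)² = 0.2401 + 0.0004 + 0.4096 + 0.0441 + 0.0025 + 0.0361 + 0.0625 + 0.0256 + 0.4225 = 1.2434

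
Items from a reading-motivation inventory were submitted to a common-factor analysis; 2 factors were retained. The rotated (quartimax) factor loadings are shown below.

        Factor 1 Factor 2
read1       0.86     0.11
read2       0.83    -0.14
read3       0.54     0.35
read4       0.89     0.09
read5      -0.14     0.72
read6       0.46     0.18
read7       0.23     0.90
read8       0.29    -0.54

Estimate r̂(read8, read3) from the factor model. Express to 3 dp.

r̂ = Σ λ_i·λ_j across factors = (0.29)(0.54) + (-0.54)(0.35)
  = +0.1566 -0.1890 = -0.0324

-0.032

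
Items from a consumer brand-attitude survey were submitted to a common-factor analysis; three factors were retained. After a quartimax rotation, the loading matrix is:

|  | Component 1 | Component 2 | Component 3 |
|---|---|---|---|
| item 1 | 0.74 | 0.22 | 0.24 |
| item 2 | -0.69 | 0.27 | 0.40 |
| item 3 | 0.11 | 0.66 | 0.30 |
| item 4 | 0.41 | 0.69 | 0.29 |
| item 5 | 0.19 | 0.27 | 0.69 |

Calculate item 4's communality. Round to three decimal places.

0.728

h² = 0.41² + 0.69² + 0.29² = 0.1681 + 0.4761 + 0.0841 = 0.7283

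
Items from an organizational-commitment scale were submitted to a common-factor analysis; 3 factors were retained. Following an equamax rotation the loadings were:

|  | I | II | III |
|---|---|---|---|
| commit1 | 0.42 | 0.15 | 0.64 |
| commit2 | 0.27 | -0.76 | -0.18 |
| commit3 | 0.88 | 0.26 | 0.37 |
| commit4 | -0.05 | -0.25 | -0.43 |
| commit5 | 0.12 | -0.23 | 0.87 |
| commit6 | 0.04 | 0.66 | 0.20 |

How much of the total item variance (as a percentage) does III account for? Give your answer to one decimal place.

SS loadings for III = 0.64² + (-0.18)² + 0.37² + (-0.43)² + 0.87² + 0.20² = 1.5607
With 6 standardized items, total variance = 6. Proportion = 1.5607/6 = 0.2601 → 26.01%.

26.0%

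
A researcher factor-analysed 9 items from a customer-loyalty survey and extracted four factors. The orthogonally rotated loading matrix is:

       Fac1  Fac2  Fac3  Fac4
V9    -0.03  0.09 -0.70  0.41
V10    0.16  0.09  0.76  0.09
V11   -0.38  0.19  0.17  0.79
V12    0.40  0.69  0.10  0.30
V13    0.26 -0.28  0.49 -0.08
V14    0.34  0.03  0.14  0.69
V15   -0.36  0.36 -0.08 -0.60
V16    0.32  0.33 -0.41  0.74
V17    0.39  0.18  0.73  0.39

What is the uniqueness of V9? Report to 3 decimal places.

0.333

h² = (-0.03)² + 0.09² + (-0.70)² + 0.41² = 0.0009 + 0.0081 + 0.4900 + 0.1681 = 0.6671
Uniqueness u² = 1 − h² = 1 − 0.6671 = 0.3329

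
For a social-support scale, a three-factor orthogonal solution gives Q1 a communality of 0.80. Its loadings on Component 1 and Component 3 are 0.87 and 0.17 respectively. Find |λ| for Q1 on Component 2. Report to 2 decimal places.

0.12

Under orthogonal rotation h² = Σλ², so λ_Component 2² = h² − (0.7858) = 0.80 − 0.7858 = 0.0142.
|λ| = √0.0142 = 0.1192.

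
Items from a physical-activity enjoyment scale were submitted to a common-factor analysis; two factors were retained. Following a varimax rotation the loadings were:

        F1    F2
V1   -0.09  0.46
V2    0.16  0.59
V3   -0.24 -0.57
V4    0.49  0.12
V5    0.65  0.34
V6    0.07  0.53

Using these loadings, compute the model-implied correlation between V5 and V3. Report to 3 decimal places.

r̂ = Σ λ_i·λ_j across factors = (0.65)(-0.24) + (0.34)(-0.57)
  = -0.1560 -0.1938 = -0.3498

-0.350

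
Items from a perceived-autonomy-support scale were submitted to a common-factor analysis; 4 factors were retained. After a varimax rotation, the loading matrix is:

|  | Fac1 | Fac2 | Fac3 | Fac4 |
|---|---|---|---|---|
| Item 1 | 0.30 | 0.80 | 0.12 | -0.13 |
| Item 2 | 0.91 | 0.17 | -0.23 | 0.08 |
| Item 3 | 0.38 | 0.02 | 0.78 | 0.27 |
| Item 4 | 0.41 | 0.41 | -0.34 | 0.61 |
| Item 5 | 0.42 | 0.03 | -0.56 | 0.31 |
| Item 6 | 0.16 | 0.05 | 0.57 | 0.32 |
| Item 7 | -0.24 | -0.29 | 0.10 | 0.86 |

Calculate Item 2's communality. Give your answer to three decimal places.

h² = 0.91² + 0.17² + (-0.23)² + 0.08² = 0.8281 + 0.0289 + 0.0529 + 0.0064 = 0.9163

0.916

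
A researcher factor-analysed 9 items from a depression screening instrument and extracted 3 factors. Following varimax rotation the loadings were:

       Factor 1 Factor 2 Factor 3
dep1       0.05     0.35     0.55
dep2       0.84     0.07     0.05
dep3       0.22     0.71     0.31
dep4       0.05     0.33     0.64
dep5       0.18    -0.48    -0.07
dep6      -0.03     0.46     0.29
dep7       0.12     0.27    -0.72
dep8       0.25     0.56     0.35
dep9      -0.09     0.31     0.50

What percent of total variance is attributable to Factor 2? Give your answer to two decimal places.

SS loadings for Factor 2 = 0.35² + 0.07² + 0.71² + 0.33² + (-0.48)² + 0.46² + 0.27² + 0.56² + 0.31² = 1.6650
With 9 standardized items, total variance = 9. Proportion = 1.6650/9 = 0.1850 → 18.50%.

18.50%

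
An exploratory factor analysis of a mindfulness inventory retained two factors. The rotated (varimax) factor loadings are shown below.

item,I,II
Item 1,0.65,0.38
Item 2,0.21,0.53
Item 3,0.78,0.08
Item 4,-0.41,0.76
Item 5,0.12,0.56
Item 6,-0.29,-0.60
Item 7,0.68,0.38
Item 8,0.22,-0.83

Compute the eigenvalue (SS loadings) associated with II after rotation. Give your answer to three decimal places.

SS loadings for II = 0.38² + 0.53² + 0.08² + 0.76² + 0.56² + (-0.60)² + 0.38² + (-0.83)² = 0.1444 + 0.2809 + 0.0064 + 0.5776 + 0.3136 + 0.3600 + 0.1444 + 0.6889 = 2.5162

2.516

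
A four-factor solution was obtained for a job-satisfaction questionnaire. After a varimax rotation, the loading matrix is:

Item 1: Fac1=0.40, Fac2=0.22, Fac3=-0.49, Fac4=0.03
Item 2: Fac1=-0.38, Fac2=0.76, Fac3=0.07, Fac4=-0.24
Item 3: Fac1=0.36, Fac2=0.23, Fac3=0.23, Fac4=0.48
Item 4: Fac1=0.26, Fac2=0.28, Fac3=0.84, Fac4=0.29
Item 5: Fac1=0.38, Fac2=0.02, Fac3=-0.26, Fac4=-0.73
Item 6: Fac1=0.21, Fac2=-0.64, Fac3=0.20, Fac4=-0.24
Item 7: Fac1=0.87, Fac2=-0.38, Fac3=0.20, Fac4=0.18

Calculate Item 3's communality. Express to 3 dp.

0.466

h² = 0.36² + 0.23² + 0.23² + 0.48² = 0.1296 + 0.0529 + 0.0529 + 0.2304 = 0.4658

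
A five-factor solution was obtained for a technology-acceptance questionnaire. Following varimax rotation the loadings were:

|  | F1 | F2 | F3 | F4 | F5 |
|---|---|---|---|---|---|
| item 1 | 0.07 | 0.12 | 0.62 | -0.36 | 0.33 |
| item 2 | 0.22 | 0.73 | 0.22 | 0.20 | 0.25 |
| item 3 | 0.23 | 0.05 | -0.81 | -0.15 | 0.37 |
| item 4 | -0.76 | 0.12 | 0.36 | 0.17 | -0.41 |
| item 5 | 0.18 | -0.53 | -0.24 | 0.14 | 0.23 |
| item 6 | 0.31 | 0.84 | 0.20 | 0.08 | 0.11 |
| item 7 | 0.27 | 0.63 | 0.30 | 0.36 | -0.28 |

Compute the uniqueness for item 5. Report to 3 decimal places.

h² = 0.18² + (-0.53)² + (-0.24)² + 0.14² + 0.23² = 0.0324 + 0.2809 + 0.0576 + 0.0196 + 0.0529 = 0.4434
Uniqueness u² = 1 − h² = 1 − 0.4434 = 0.5566

0.557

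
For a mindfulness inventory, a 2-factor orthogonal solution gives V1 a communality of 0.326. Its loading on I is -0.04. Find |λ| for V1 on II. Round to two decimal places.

0.57

Under orthogonal rotation h² = Σλ², so λ_II² = h² − (0.0016) = 0.326 − 0.0016 = 0.3244.
|λ| = √0.3244 = 0.5696.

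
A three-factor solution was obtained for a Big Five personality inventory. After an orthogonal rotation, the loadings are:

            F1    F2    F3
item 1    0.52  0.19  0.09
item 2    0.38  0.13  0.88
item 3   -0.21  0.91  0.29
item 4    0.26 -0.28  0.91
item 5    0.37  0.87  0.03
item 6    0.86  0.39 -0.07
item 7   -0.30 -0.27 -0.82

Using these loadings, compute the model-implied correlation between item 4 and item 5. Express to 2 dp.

r̂ = Σ λ_i·λ_j across factors = (0.26)(0.37) + (-0.28)(0.87) + (0.91)(0.03)
  = +0.0962 -0.2436 +0.0273 = -0.1201

-0.12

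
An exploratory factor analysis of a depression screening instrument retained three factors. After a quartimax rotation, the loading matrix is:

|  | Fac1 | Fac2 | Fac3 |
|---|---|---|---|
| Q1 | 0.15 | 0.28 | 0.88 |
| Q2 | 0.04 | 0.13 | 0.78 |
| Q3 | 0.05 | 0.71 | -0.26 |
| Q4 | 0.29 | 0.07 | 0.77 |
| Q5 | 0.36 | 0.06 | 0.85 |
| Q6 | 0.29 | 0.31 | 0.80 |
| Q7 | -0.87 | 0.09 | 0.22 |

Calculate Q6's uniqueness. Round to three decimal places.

h² = 0.29² + 0.31² + 0.80² = 0.0841 + 0.0961 + 0.6400 = 0.8202
Uniqueness u² = 1 − h² = 1 − 0.8202 = 0.1798

0.180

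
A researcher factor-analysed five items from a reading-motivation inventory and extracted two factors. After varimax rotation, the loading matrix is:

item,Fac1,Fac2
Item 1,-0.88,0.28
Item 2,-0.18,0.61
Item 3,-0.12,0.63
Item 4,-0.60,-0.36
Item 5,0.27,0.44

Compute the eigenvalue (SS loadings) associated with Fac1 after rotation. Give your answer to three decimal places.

SS loadings for Fac1 = (-0.88)² + (-0.18)² + (-0.12)² + (-0.60)² + 0.27² = 0.7744 + 0.0324 + 0.0144 + 0.3600 + 0.0729 = 1.2541

1.254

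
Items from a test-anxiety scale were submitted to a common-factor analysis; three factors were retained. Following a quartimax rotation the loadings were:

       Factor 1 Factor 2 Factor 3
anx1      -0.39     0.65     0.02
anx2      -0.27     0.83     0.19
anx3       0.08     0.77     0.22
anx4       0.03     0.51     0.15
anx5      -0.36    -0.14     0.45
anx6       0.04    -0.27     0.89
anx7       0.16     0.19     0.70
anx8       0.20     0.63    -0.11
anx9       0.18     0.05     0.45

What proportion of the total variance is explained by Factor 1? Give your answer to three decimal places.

SS loadings for Factor 1 = (-0.39)² + (-0.27)² + 0.08² + 0.03² + (-0.36)² + 0.04² + 0.16² + 0.20² + 0.18² = 0.4615
Proportion of variance = 0.4615 / 9 = 0.0513.

0.051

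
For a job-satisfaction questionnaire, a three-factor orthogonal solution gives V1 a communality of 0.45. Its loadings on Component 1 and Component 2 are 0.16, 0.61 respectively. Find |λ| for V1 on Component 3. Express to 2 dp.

0.23

Under orthogonal rotation h² = Σλ², so λ_Component 3² = h² − (0.3977) = 0.45 − 0.3977 = 0.0523.
|λ| = √0.0523 = 0.2287.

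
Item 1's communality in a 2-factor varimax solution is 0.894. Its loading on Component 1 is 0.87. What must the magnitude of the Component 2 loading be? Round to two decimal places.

0.37

Under orthogonal rotation h² = Σλ², so λ_Component 2² = h² − (0.7569) = 0.894 − 0.7569 = 0.1371.
|λ| = √0.1371 = 0.3703.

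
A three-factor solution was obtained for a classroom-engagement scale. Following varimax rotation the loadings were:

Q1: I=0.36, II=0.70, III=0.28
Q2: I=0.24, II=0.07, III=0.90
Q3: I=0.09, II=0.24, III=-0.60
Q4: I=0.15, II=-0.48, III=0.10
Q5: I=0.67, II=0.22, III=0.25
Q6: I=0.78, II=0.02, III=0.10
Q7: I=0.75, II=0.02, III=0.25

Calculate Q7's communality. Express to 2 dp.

h² = 0.75² + 0.02² + 0.25² = 0.5625 + 0.0004 + 0.0625 = 0.6254

0.63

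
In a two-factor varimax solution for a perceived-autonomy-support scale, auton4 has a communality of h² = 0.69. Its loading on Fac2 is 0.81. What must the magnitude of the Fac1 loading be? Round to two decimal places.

Under orthogonal rotation h² = Σλ², so λ_Fac1² = h² − (0.6561) = 0.69 − 0.6561 = 0.0339.
|λ| = √0.0339 = 0.1841.

0.18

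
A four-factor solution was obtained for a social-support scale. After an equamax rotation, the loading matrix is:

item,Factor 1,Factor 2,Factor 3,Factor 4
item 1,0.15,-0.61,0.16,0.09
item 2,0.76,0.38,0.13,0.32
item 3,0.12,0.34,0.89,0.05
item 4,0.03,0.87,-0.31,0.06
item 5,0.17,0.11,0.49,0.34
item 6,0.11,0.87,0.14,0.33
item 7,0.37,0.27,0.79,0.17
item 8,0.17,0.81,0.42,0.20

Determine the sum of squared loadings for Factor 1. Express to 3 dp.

SS loadings for Factor 1 = 0.15² + 0.76² + 0.12² + 0.03² + 0.17² + 0.11² + 0.37² + 0.17² = 0.0225 + 0.5776 + 0.0144 + 0.0009 + 0.0289 + 0.0121 + 0.1369 + 0.0289 = 0.8222

0.822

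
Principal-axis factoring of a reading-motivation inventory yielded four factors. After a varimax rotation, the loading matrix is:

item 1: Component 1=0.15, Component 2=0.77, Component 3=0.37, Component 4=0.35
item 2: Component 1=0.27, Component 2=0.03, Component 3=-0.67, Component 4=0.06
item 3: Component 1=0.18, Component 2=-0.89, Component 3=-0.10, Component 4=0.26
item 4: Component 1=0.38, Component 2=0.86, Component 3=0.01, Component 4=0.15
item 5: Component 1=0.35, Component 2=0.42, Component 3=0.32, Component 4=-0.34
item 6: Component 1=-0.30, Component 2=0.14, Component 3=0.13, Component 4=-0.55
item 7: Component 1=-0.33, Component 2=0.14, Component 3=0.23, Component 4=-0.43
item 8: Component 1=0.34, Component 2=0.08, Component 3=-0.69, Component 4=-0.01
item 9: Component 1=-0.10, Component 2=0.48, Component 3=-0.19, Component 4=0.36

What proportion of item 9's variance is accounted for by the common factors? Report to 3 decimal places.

0.406

h² = (-0.10)² + 0.48² + (-0.19)² + 0.36² = 0.0100 + 0.2304 + 0.0361 + 0.1296 = 0.4061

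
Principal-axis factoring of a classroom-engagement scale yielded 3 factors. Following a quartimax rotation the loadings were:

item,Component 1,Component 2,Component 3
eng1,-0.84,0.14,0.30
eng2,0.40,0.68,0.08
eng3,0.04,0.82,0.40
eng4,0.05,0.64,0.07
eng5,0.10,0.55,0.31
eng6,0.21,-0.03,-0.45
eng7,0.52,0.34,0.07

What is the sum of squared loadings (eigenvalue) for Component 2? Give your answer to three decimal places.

SS loadings for Component 2 = 0.14² + 0.68² + 0.82² + 0.64² + 0.55² + (-0.03)² + 0.34² = 0.0196 + 0.4624 + 0.6724 + 0.4096 + 0.3025 + 0.0009 + 0.1156 = 1.9830

1.983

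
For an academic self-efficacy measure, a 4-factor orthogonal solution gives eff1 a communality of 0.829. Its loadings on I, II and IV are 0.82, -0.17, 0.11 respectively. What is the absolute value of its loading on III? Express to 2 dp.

Under orthogonal rotation h² = Σλ², so λ_III² = h² − (0.7134) = 0.829 − 0.7134 = 0.1156.
|λ| = √0.1156 = 0.3400.

0.34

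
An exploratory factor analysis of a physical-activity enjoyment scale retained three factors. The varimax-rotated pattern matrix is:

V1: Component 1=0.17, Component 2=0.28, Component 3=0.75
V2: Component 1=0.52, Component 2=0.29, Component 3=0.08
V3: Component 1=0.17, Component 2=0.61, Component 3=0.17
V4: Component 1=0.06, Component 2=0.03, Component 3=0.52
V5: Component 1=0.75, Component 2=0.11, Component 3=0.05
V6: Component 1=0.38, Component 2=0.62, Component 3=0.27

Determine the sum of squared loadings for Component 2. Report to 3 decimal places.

0.932

SS loadings for Component 2 = 0.28² + 0.29² + 0.61² + 0.03² + 0.11² + 0.62² = 0.0784 + 0.0841 + 0.3721 + 0.0009 + 0.0121 + 0.3844 = 0.9320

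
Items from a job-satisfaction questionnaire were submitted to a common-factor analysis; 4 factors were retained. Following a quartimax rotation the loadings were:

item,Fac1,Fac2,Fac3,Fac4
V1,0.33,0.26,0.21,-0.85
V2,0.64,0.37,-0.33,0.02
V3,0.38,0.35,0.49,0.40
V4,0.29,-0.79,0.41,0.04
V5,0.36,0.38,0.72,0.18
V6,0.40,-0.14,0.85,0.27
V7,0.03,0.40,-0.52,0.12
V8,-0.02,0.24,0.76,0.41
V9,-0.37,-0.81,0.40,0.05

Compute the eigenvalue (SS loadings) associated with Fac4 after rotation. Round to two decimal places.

SS loadings for Fac4 = (-0.85)² + 0.02² + 0.40² + 0.04² + 0.18² + 0.27² + 0.12² + 0.41² + 0.05² = 0.7225 + 0.0004 + 0.1600 + 0.0016 + 0.0324 + 0.0729 + 0.0144 + 0.1681 + 0.0025 = 1.1748

1.17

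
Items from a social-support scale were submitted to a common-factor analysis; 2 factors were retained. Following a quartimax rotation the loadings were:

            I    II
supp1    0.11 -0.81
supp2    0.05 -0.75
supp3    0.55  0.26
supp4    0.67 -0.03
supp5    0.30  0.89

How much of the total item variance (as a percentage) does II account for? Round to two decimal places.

41.58%

SS loadings for II = (-0.81)² + (-0.75)² + 0.26² + (-0.03)² + 0.89² = 2.0792
With 5 standardized items, total variance = 5. Proportion = 2.0792/5 = 0.4158 → 41.58%.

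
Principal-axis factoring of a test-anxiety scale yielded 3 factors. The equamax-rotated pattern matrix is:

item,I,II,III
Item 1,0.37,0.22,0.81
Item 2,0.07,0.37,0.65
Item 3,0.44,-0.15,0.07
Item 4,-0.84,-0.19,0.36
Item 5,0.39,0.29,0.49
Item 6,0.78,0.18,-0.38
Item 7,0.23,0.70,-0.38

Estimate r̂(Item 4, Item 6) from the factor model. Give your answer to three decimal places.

-0.826

r̂ = Σ λ_i·λ_j across factors = (-0.84)(0.78) + (-0.19)(0.18) + (0.36)(-0.38)
  = -0.6552 -0.0342 -0.1368 = -0.8262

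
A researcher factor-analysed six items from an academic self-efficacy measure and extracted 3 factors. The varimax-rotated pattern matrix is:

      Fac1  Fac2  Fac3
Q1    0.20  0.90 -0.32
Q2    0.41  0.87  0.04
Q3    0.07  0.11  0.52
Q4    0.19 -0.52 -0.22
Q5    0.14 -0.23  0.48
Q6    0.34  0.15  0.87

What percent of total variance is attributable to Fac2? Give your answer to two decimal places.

SS loadings for Fac2 = 0.90² + 0.87² + 0.11² + (-0.52)² + (-0.23)² + 0.15² = 1.9248
With 6 standardized items, total variance = 6. Proportion = 1.9248/6 = 0.3208 → 32.08%.

32.08%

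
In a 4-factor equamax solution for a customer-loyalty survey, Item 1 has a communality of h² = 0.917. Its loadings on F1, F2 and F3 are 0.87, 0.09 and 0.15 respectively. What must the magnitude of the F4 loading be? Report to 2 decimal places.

0.36

Under orthogonal rotation h² = Σλ², so λ_F4² = h² − (0.7875) = 0.917 − 0.7875 = 0.1295.
|λ| = √0.1295 = 0.3599.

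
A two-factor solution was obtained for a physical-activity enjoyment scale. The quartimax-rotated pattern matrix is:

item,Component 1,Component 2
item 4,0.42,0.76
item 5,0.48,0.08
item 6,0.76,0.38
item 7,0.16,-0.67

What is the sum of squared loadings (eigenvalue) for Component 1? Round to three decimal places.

SS loadings for Component 1 = 0.42² + 0.48² + 0.76² + 0.16² = 0.1764 + 0.2304 + 0.5776 + 0.0256 = 1.0100

1.010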